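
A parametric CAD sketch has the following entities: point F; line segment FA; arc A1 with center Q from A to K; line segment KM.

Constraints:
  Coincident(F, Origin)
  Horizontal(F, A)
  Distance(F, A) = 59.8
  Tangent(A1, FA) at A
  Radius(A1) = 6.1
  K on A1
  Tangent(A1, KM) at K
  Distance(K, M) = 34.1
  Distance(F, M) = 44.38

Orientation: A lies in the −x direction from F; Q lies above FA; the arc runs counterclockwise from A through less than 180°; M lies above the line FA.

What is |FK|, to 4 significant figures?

55.09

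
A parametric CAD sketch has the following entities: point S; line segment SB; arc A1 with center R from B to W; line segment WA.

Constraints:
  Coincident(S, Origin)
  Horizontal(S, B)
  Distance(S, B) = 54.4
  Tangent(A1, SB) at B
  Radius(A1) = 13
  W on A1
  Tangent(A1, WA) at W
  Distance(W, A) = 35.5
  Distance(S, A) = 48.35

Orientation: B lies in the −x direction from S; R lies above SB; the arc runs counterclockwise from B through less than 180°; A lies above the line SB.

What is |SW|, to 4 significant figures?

43.27

Checks: ∠(RB, BS) = 90.00° ✓; |RB| = 13.00 ✓; |RW| = 13.00 ✓; ∠(RW, WA) = 90.00° ✓; |WA| = 35.50 ✓; |SA| = 48.35 ✓.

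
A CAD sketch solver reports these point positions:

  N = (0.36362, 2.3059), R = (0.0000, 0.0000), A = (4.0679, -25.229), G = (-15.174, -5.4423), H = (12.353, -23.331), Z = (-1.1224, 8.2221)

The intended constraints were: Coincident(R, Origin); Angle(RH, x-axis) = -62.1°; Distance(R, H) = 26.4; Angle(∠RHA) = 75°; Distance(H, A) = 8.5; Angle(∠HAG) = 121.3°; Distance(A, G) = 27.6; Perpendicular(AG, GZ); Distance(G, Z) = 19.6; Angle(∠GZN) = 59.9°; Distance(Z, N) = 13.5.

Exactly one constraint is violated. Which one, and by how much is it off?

Distance(Z, N) = 13.5 — off by 7.40.

R = (0.00, 0.00) ✓; RH at -62.10° ✓; |RH| = 26.40 ✓; ∠RHA = 75.00° ✓; |HA| = 8.500 ✓; ∠HAG = 121.3° ✓; |AG| = 27.60 ✓; ∠(AG, GZ) = 90.00° ✓; |GZ| = 19.60 ✓; ∠GZN = 59.90° ✓; |ZN| = 6.100 ✗.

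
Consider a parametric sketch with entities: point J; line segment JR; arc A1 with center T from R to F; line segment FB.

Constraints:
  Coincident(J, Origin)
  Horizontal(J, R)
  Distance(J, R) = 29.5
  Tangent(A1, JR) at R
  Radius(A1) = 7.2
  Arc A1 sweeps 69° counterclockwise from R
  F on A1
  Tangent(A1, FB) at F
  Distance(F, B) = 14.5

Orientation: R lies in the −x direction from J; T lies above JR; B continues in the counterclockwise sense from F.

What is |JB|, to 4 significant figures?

25.27

J is at the origin; JR is horizontal with |JR| = 29.5 and R on the −x side, so R = (-29.50, 0.000). The tangent condition forces TR to be normal to JR, so T = R + (0, 7.2) = (-29.50, 7.200). On A1, R sits at bearing -90° from T; a 69° counterclockwise sweep puts F at bearing -21°, so F = T + 7.2·(cos -21°, sin -21°) = (-22.78, 4.620). Tangency of A1 to FB means the radius TF is perpendicular to FB, so FB runs along (−sin -21°, cos -21°); with |FB| = 14.5, B = (-17.58, 18.16). Then |JB| = |B − J| = 25.27.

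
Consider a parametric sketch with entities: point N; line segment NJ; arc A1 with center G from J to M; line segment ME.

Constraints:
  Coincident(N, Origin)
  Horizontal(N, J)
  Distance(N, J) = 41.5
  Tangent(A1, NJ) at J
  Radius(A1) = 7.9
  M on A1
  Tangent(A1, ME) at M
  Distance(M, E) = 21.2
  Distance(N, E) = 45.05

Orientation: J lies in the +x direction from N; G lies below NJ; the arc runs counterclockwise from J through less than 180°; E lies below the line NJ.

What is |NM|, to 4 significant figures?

34.57

Checks: |GM| = 7.900 ✓; ∠(GM, ME) = 90.00° ✓; |ME| = 21.20 ✓; |NE| = 45.05 ✓.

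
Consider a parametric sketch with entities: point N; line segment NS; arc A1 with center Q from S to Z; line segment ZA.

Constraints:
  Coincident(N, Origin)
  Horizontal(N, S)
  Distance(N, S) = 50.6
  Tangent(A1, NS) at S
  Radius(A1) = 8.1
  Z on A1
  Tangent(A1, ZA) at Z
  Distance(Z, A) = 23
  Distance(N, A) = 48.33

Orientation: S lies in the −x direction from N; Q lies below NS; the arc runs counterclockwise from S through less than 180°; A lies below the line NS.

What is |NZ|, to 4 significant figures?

57.67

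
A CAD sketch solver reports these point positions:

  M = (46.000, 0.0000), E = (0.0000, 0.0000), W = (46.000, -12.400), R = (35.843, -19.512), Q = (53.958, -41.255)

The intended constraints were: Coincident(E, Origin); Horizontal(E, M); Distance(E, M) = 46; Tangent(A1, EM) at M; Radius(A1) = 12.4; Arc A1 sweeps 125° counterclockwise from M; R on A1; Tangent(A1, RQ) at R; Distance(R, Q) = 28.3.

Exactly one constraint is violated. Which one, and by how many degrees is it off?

Tangent(A1, RQ) at R — off by 4.80°.

E = (0.00, 0.00) ✓; E.y = 0.00, M.y = 0.00 ✓; |EM| = 46.00 ✓; ∠(WM, ME) = 90.00° ✓; |WM| = 12.40 ✓; bearing(W→R) − bearing(W→M) = 125.0° ✓; |WR| = 12.40 ✓; ∠(WR, RQ) = 85.20° ✗; |RQ| = 28.30 ✓.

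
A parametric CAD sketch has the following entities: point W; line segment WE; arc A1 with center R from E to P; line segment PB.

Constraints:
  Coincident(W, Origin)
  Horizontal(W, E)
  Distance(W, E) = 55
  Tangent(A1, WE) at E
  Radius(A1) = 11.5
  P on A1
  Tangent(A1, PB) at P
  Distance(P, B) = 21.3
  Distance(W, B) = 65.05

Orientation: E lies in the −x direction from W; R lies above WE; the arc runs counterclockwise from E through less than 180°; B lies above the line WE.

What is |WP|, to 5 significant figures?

47.760

W is at the origin; W and E share the same y with |WE| = 55.0 and E on the −x side, so E = (-55.000, 0.0000). Since A1 is tangent to WE there, RE ⟂ WE, so R = E + (0, 11.5) = (-55.000, 11.500). Since RP ⟂ PB (tangency), |RB| = √(11.5² + 21.3²) = 24.206 regardless of where P sits on A1. So B lies on both circle(W, 65.05) and circle(R, 24.206); the above-WE intersection is B = (-54.380, 35.698). P is the foot of the tangent from B: P = (-44.744, 16.702).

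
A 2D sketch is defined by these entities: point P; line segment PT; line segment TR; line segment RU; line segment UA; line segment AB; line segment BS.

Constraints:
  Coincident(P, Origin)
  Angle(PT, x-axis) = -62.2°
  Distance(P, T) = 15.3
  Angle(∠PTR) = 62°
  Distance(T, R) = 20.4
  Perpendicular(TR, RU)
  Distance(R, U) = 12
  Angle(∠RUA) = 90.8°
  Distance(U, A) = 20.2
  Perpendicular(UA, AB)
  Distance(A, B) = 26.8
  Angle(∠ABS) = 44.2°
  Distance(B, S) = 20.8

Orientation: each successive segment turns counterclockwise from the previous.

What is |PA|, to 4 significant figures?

7.088

P is at the origin; PT runs at -62.2° with length 15.3, so T = (7.136, -13.53). ∠PTR = 62.0° gives TR at 55.80° from the x-axis; with |TR| = 20.4, R = (18.60, 3.338). The perpendicularity gives RU at right angles to TR, so RU runs at 145.8°; with |RU| = 12.0, U = (8.677, 10.08). ∠RUA = 90.8° gives UA at -125.0° from the x-axis; with |UA| = 20.2, A = (-2.909, -6.464). Then |PA| = |A − P| = 7.088.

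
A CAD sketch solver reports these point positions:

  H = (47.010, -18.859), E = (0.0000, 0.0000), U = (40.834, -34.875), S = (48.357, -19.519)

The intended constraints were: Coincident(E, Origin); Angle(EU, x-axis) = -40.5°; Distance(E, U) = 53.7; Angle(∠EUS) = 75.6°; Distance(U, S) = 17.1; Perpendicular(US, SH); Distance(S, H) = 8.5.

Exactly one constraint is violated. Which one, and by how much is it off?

Distance(S, H) = 8.5 — off by 7.00.

E = (0.00, 0.00) ✓; EU at -40.50° ✓; |EU| = 53.70 ✓; ∠EUS = 75.60° ✓; |US| = 17.10 ✓; ∠(US, SH) = 90.00° ✓; |SH| = 1.500 ✗.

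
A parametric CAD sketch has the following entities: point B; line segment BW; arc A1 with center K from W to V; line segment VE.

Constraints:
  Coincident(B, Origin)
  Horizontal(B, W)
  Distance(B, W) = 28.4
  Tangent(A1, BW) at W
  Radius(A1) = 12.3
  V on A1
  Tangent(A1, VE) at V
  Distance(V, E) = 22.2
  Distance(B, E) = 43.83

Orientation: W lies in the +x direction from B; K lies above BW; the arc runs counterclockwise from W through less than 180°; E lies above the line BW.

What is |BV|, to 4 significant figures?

42.85

Checks: |KV| = 12.30 ✓; ∠(KV, VE) = 90.00° ✓; |VE| = 22.20 ✓; |BE| = 43.83 ✓.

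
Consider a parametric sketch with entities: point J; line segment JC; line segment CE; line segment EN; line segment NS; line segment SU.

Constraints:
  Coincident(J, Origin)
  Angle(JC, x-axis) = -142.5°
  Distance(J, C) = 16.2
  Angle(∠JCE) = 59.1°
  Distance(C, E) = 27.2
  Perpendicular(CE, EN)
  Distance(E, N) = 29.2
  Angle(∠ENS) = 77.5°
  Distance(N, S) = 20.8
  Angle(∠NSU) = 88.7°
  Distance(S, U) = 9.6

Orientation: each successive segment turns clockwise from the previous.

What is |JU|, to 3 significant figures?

1.71

J is at the origin; JC runs at -142.5° with length 16.2, so C = (-12.9, -9.86). ∠JCE = 59.1° gives CE at 96.6° from the x-axis; with |CE| = 27.2, E = (-16.0, 17.2). The perpendicularity gives EN at right angles to CE, so EN runs at 6.60°; with |EN| = 29.2, N = (13.0, 20.5). ∠ENS = 77.5° gives NS at -95.9° from the x-axis; with |NS| = 20.8, S = (10.9, -0.176). ∠NSU = 88.7° gives SU at 173° from the x-axis; with |SU| = 9.6, U = (1.37, 1.03). Then |JU| = |U − J| = 1.71.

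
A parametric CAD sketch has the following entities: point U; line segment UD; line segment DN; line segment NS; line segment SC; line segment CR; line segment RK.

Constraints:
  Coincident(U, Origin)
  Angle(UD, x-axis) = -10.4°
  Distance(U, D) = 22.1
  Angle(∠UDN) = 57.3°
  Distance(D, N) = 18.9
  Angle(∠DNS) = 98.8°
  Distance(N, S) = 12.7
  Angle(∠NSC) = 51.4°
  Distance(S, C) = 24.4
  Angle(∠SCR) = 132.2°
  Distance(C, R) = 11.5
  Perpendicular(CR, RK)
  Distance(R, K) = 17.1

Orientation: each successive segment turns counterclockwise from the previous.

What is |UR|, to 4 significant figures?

32.89

U is at the origin; UD runs at -10.4° with length 22.1, so D = (21.74, -3.989). ∠UDN = 57.3° gives DN at 112.3° from the x-axis; with |DN| = 18.9, N = (14.57, 13.50). ∠DNS = 98.8° gives NS at -166.5° from the x-axis; with |NS| = 12.7, S = (2.216, 10.53). ∠NSC = 51.4° gives SC at -37.90° from the x-axis; with |SC| = 24.4, C = (21.47, -4.456). ∠SCR = 132.2° gives CR at 9.900° from the x-axis; with |CR| = 11.5, R = (32.80, -2.479). Then |UR| = |R − U| = 32.89.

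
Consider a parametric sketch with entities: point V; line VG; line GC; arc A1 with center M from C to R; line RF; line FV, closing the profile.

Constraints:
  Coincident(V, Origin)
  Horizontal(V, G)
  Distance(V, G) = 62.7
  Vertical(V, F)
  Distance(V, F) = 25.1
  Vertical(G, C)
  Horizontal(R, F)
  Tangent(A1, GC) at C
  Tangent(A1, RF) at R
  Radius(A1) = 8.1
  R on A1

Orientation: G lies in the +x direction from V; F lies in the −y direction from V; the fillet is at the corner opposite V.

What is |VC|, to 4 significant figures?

64.96

V is at the origin; V and G share the same y with |VG| = 62.7 and G on the +x side, so G = (62.70, 0.000). VF is vertical with |VF| = 25.1 and F on the −y side, so F = (0.000, -25.10). The virtual corner opposite V is at (62.70, -25.10). A1 meets GC tangentially, so MC is at right angles to GC and A1 meets RF tangentially, so MR is at right angles to RF, with radius 8.1, so the center M sits 8.1 in from both sides at M = (54.60, -17.00). That places the tangent points at C = (62.70, -17.00) on GC and R = (54.60, -25.10) on RF. Then |VC| = |C − V| = 64.96.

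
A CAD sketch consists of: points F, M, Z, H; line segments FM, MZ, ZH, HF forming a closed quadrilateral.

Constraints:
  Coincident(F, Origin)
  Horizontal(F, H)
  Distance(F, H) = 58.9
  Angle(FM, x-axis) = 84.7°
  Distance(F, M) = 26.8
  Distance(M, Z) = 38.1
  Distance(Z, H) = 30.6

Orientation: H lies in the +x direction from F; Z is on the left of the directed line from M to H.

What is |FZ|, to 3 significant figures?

47.3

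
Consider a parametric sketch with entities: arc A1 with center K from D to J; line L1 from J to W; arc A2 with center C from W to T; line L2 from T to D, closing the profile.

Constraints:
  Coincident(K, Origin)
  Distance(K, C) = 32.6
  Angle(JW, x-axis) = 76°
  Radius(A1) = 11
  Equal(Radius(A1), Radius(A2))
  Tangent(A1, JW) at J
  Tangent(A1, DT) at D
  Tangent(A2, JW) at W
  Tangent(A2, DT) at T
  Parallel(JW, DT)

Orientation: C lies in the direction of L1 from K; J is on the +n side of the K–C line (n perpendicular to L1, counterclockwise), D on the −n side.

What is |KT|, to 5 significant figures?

34.406

Tangency of A1 to both parallel lines with radius 11.0 puts J and D at K ± 11.0·n: J = (-10.673, 2.6611), D = (10.673, -2.6611). Equal radii place W and T the same way about C: W = C + 11.0·n = (-2.7866, 34.293), T = C − 11.0·n = (18.560, 28.970). Then |KT| = |T − K| = 34.406.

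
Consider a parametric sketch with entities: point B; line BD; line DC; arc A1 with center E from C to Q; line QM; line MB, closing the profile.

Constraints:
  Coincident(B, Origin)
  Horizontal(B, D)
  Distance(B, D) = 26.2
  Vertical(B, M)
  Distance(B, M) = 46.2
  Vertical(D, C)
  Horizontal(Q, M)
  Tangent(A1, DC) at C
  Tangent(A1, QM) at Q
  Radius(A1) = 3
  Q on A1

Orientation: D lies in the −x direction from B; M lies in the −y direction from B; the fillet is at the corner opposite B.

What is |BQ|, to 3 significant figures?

51.7

B is at the origin; BD is horizontal with |BD| = 26.2 and D on the −x side, so D = (-26.2, 0.00). BM is vertical with |BM| = 46.2 and M on the −y side, so M = (0.00, -46.2). The virtual corner opposite B is at (-26.2, -46.2). The tangent condition forces EC to be normal to DC and since A1 is tangent to QM there, EQ ⟂ QM, with radius 3.0, so the center E sits 3.0 in from both sides at E = (-23.2, -43.2). That places the tangent points at C = (-26.2, -43.2) on DC and Q = (-23.2, -46.2) on QM. Then |BQ| = |Q − B| = 51.7.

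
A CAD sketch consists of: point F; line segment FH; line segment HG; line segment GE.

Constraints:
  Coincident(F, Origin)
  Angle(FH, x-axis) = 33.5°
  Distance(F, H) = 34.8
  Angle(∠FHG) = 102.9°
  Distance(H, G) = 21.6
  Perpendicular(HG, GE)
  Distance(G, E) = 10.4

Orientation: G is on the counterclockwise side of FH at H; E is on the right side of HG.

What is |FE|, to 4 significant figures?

53.17

F is at the origin; FH runs at 33.5° with length 34.8, so H = 34.8·(cos 33.5°, sin 33.5°) = (29.02, 19.21). ∠FHG = 102.9°, so HG runs at 33.5° + (180° − 102.9°) = 110.6° from the x-axis; with |HG| = 21.6, G = H + 21.6·(cos 110.6°, sin 110.6°) = (21.42, 39.43). The perpendicularity gives GE at right angles to HG; with |GE| = 10.4 on the right of HG, E = G + 10.4·(0.9361, 0.3518) = (31.15, 43.09). Then |FE| = |E − F| = 53.17.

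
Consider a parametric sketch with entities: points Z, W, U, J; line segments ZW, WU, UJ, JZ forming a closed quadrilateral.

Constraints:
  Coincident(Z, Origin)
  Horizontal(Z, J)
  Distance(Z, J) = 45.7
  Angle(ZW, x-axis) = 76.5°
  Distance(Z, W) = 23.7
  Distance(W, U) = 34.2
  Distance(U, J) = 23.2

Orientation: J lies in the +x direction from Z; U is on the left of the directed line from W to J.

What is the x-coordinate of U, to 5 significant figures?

39.727

Z is at the origin; ZJ is horizontal with |ZJ| = 45.7 and J in +x, so J = (45.7, 0). ZW runs at 76.5° with |ZW| = 23.7, so W = (5.5327, 23.045). U is determined by |WU| = 34.2 and |UJ| = 23.2 together: it lies at the intersection of circle(W, 34.2) and circle(J, 23.2). With |WJ| = 46.309, the foot of the radical line on WJ is 29.972 from W and the perpendicular offset is √(34.2² − 29.972²) = 16.472. Taking the left-of-WJ solution: U = (39.727, 22.418).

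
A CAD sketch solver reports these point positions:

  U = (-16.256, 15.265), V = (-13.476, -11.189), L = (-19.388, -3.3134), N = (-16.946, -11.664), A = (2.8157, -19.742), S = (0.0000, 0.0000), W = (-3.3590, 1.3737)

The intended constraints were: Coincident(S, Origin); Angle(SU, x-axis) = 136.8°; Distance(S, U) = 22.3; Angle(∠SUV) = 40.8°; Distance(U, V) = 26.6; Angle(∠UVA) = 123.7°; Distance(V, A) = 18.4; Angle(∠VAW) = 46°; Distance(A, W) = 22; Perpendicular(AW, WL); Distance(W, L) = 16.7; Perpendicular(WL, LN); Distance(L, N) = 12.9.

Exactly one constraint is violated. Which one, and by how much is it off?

Distance(L, N) = 12.9 — off by 4.20.

S = (0.00, 0.00) ✓; SU at 136.8° ✓; |SU| = 22.30 ✓; ∠SUV = 40.80° ✓; |UV| = 26.60 ✓; ∠UVA = 123.7° ✓; |VA| = 18.40 ✓; ∠VAW = 46.00° ✓; |AW| = 22.00 ✓; ∠(AW, WL) = 90.00° ✓; |WL| = 16.70 ✓; ∠(WL, LN) = 90.00° ✓; |LN| = 8.700 ✗.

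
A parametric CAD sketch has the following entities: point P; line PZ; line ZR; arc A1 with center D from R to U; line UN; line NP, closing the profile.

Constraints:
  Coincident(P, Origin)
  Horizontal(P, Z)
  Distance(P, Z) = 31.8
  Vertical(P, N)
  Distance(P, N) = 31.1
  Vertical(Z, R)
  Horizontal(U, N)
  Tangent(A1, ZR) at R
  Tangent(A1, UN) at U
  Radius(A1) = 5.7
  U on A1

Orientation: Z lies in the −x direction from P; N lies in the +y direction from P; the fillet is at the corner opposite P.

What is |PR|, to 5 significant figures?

40.699

P is at the origin; PZ is horizontal with |PZ| = 31.8 and Z on the −x side, so Z = (-31.800, 0.0000). P and N share the same x with |PN| = 31.1 and N on the +y side, so N = (0.0000, 31.100). The virtual corner opposite P is at (-31.800, 31.100). A1 meets ZR tangentially, so DR is at right angles to ZR and the tangent condition forces DU to be normal to UN, with radius 5.7, so the center D sits 5.7 in from both sides at D = (-26.100, 25.400). That places the tangent points at R = (-31.800, 25.400) on ZR and U = (-26.100, 31.100) on UN. Then |PR| = |R − P| = 40.699.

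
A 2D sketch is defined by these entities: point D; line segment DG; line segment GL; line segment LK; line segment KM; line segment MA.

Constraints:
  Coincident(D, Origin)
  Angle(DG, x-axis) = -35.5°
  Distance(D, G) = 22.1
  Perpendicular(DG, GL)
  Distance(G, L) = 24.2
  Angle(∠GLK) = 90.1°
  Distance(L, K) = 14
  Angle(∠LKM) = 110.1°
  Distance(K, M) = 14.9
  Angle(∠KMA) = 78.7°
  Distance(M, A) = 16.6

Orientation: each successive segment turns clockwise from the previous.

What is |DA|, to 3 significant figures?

20.8

D is at the origin; DG runs at -35.5° with length 22.1, so G = (18.0, -12.8). The perpendicularity gives GL at right angles to DG, so GL runs at -126°; with |GL| = 24.2, L = (3.94, -32.5). ∠GLK = 90.1° gives LK at 145° from the x-axis; with |LK| = 14.0, K = (-7.47, -24.4). ∠LKM = 110.1° gives KM at 74.7° from the x-axis; with |KM| = 14.9, M = (-3.54, -10.1). ∠KMA = 78.7° gives MA at -26.6° from the x-axis; with |MA| = 16.6, A = (11.3, -17.5). Then |DA| = |A − D| = 20.8.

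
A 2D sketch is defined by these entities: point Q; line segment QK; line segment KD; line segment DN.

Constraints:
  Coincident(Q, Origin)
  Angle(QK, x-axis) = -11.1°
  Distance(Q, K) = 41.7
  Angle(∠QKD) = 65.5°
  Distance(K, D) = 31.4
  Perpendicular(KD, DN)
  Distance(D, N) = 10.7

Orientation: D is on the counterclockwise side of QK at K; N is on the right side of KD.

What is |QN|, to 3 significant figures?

50.6

∠QKD = 65.5°, so KD runs at -11.1° + (180° − 65.5°) = 103° from the x-axis; with |KD| = 31.4, D = K + 31.4·(cos 103°, sin 103°) = (33.6, 22.5). KD is perpendicular to DN; with |DN| = 10.7 on the right of KD, N = D + 10.7·(0.973, 0.232) = (44.1, 25.0). Then |QN| = |N − Q| = 50.6.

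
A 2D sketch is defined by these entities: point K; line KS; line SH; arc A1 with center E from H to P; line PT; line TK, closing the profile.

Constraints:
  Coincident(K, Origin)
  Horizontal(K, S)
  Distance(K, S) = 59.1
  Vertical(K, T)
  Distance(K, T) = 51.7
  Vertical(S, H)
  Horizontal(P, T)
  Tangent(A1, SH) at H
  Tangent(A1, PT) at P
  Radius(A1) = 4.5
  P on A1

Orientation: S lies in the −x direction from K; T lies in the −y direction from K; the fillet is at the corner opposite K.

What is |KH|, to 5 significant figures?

75.635

K is at the origin; K and S share the same y with |KS| = 59.1 and S on the −x side, so S = (-59.100, 0.0000). KT is vertical with |KT| = 51.7 and T on the −y side, so T = (0.0000, -51.700). The virtual corner opposite K is at (-59.100, -51.700). The tangent condition forces EH to be normal to SH and tangency of A1 to PT means the radius EP is perpendicular to PT, with radius 4.5, so the center E sits 4.5 in from both sides at E = (-54.600, -47.200). That places the tangent points at H = (-59.100, -47.200) on SH and P = (-54.600, -51.700) on PT. Then |KH| = |H − K| = 75.635.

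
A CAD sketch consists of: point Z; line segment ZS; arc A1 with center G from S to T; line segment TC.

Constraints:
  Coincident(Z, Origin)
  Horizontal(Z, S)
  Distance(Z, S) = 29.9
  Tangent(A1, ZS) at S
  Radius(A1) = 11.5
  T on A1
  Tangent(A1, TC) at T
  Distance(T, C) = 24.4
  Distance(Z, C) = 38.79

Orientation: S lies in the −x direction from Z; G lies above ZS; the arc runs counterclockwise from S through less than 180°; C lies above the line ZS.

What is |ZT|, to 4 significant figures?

21.30

Checks: Z = (0.00, 0.00) ✓; ∠(GS, SZ) = 90.00° ✓; |GT| = 11.50 ✓; ∠(GT, TC) = 90.00° ✓; |TC| = 24.40 ✓; |ZC| = 38.79 ✓.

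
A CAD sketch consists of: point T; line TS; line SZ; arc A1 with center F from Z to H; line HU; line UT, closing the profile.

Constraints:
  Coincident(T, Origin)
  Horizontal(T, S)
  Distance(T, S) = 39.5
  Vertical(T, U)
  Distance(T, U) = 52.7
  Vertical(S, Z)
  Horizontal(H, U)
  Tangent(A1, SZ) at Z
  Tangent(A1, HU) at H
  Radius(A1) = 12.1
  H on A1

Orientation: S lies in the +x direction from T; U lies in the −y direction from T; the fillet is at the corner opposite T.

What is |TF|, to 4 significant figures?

48.98

TU is vertical with |TU| = 52.7 and U on the −y side, so U = (0.000, -52.70). The virtual corner opposite T is at (39.50, -52.70). Since A1 is tangent to SZ there, FZ ⟂ SZ and tangency of A1 to HU means the radius FH is perpendicular to HU, with radius 12.1, so the center F sits 12.1 in from both sides at F = (27.40, -40.60). Then |TF| = |F − T| = 48.98.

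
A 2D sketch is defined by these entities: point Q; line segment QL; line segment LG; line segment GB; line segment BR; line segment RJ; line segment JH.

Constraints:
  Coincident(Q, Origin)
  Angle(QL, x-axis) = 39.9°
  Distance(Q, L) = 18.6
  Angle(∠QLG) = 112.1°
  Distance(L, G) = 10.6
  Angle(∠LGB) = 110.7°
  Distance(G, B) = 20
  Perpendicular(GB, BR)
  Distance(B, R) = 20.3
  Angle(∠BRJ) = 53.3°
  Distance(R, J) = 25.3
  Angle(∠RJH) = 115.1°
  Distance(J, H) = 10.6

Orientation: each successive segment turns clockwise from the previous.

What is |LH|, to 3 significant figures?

16.1

Q is at the origin; QL runs at 39.9° with length 18.6, so L = (14.3, 11.9). ∠QLG = 112.1° gives LG at -28.0° from the x-axis; with |LG| = 10.6, G = (23.6, 6.95). ∠LGB = 110.7° gives GB at -97.3° from the x-axis; with |GB| = 20.0, B = (21.1, -12.9). GB ⟂ BR, so BR runs at 173°; with |BR| = 20.3, R = (0.952, -10.3). ∠BRJ = 53.3° gives RJ at 46.0° from the x-axis; with |RJ| = 25.3, J = (18.5, 7.90). ∠RJH = 115.1° gives JH at -18.9° from the x-axis; with |JH| = 10.6, H = (28.6, 4.46). Then |LH| = |H − L| = 16.1.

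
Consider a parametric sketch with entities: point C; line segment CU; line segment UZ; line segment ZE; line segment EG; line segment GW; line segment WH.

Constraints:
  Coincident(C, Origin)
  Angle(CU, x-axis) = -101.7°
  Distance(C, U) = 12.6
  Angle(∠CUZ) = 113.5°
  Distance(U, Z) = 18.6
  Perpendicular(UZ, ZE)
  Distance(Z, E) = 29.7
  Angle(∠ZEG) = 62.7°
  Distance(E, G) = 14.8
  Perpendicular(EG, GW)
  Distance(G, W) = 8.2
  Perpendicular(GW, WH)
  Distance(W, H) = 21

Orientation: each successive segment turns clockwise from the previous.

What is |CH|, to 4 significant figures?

35.63

C is at the origin; CU runs at -101.7° with length 12.6, so U = (-2.555, -12.34). ∠CUZ = 113.5° gives UZ at -168.2° from the x-axis; with |UZ| = 18.6, Z = (-20.76, -16.14). The perpendicularity gives ZE at right angles to UZ, so ZE runs at 101.8°; with |ZE| = 29.7, E = (-26.84, 12.93). ∠ZEG = 62.7° gives EG at -15.50° from the x-axis; with |EG| = 14.8, G = (-12.57, 8.975). EG ⟂ GW, so GW runs at -105.5°; with |GW| = 8.2, W = (-14.77, 1.074). GW is perpendicular to WH, so WH runs at 164.5°; with |WH| = 21.0, H = (-35.00, 6.686). Then |CH| = |H − C| = 35.63.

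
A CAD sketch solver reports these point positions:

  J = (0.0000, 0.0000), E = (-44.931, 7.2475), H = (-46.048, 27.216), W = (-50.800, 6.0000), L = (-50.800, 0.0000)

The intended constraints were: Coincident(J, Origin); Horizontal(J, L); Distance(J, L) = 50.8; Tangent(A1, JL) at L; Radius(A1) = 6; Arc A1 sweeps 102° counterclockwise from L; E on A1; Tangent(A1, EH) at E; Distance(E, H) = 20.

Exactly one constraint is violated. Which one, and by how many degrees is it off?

Tangent(A1, EH) at E — off by 8.80°.

J = (0.00, 0.00) ✓; J.y = 0.00, L.y = 0.00 ✓; |JL| = 50.80 ✓; ∠(WL, LJ) = 90.00° ✓; |WL| = 6.000 ✓; bearing(W→E) − bearing(W→L) = 102.0° ✓; |WE| = 6.000 ✓; ∠(WE, EH) = 98.80° ✗; |EH| = 20.00 ✓.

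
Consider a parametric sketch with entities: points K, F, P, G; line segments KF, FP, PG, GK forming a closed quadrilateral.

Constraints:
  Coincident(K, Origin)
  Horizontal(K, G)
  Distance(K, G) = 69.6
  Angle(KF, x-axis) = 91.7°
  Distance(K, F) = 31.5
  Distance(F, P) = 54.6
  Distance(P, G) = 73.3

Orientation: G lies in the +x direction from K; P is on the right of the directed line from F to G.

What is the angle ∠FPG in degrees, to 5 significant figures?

72.646°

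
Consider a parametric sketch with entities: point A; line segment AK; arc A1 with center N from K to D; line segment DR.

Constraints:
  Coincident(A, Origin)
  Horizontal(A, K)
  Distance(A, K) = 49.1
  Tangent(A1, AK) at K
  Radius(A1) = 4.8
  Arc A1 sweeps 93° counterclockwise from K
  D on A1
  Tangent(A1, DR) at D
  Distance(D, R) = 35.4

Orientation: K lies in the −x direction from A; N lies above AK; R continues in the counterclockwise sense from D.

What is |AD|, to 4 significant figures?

44.59

A is at the origin; A and K share the same y with |AK| = 49.1 and K on the −x side, so K = (-49.10, 0.000). Since A1 is tangent to AK there, NK ⟂ AK, so N = K + (0, 4.8) = (-49.10, 4.800). On A1, K sits at bearing -90° from N; a 93° counterclockwise sweep puts D at bearing 3°, so D = N + 4.8·(cos 3°, sin 3°) = (-44.31, 5.051). Then |AD| = |D − A| = 44.59.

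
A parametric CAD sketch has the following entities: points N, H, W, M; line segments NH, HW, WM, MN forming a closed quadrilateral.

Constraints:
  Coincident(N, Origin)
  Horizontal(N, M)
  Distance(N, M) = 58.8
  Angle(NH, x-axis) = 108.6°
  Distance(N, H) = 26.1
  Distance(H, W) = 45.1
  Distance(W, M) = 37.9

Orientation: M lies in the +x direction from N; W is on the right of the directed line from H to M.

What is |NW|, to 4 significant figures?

23.59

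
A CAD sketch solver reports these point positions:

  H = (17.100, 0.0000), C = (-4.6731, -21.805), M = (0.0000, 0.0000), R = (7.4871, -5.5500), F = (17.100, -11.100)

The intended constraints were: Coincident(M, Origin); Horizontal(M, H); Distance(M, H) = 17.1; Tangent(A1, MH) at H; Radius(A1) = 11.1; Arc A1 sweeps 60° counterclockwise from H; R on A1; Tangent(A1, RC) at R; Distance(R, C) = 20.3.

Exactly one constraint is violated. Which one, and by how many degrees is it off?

Tangent(A1, RC) at R — off by 6.80°.

M = (0.00, 0.00) ✓; M.y = 0.00, H.y = 0.00 ✓; |MH| = 17.10 ✓; ∠(FH, HM) = 90.00° ✓; |FH| = 11.10 ✓; bearing(F→R) − bearing(F→H) = 60.00° ✓; |FR| = 11.10 ✓; ∠(FR, RC) = 96.80° ✗; |RC| = 20.30 ✓.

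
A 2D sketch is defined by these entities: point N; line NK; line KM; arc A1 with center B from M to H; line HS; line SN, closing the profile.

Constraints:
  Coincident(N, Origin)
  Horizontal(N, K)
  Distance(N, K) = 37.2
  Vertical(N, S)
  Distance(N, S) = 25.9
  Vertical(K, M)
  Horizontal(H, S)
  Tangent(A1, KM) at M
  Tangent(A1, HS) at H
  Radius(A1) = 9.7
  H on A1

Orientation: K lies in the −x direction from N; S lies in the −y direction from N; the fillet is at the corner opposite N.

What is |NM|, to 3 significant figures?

40.6

N is at the origin; NK is horizontal with |NK| = 37.2 and K on the −x side, so K = (-37.2, 0.00). N and S share the same x with |NS| = 25.9 and S on the −y side, so S = (0.00, -25.9). The virtual corner opposite N is at (-37.2, -25.9). Since A1 is tangent to KM there, BM ⟂ KM and the tangent condition forces BH to be normal to HS, with radius 9.7, so the center B sits 9.7 in from both sides at B = (-27.5, -16.2). That places the tangent points at M = (-37.2, -16.2) on KM and H = (-27.5, -25.9) on HS. Then |NM| = |M − N| = 40.6.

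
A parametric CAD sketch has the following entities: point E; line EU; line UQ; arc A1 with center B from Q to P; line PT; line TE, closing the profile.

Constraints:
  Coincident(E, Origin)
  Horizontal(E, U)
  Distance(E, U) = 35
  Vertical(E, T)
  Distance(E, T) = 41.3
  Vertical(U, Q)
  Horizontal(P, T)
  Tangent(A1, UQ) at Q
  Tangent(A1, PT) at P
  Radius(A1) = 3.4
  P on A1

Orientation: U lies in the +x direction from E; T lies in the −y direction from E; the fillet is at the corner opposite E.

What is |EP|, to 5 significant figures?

52.002

E is at the origin; EU is horizontal with |EU| = 35.0 and U on the +x side, so U = (35.000, 0.0000). ET is vertical with |ET| = 41.3 and T on the −y side, so T = (0.0000, -41.300). The virtual corner opposite E is at (35.000, -41.300). The tangent condition forces BQ to be normal to UQ and the tangent condition forces BP to be normal to PT, with radius 3.4, so the center B sits 3.4 in from both sides at B = (31.600, -37.900). That places the tangent points at Q = (35.000, -37.900) on UQ and P = (31.600, -41.300) on PT. Then |EP| = |P − E| = 52.002.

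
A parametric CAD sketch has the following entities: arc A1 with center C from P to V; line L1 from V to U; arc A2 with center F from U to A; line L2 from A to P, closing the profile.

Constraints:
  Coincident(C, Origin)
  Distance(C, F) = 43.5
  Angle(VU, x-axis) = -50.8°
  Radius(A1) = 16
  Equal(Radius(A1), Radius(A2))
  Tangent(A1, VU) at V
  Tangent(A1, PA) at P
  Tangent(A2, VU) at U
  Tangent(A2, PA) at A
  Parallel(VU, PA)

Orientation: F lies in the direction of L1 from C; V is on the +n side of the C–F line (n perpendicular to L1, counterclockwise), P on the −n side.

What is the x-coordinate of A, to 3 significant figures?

15.1

The slot axis is L1's direction at -50.8°, so u = (cos -50.8°, sin -50.8°) = (0.632, -0.775) and n = (−sin -50.8°, cos -50.8°) = (0.775, 0.632). C is at the origin and F lies 43.5 along u from C, so F = 43.5·u = (27.5, -33.7). Tangency of A1 to both parallel lines with radius 16.0 puts V and P at C ± 16.0·n: V = (12.4, 10.1), P = (-12.4, -10.1). Equal radii place U and A the same way about F: U = F + 16.0·n = (39.9, -23.6), A = F − 16.0·n = (15.1, -43.8). So A.x = 15.1.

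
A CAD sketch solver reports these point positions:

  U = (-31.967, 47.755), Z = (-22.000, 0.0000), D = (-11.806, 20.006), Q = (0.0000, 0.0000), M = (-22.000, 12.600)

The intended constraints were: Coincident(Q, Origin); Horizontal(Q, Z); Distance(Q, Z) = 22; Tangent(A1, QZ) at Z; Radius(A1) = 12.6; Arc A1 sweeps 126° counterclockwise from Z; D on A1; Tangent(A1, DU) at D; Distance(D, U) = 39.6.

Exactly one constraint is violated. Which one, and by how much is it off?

Distance(D, U) = 39.6 — off by 5.30.

Q = (0.00, 0.00) ✓; Q.y = 0.00, Z.y = 0.00 ✓; |QZ| = 22.00 ✓; ∠(MZ, ZQ) = 90.00° ✓; |MZ| = 12.60 ✓; bearing(M→D) − bearing(M→Z) = 126.0° ✓; |MD| = 12.60 ✓; ∠(MD, DU) = 90.00° ✓; |DU| = 34.30 ✗.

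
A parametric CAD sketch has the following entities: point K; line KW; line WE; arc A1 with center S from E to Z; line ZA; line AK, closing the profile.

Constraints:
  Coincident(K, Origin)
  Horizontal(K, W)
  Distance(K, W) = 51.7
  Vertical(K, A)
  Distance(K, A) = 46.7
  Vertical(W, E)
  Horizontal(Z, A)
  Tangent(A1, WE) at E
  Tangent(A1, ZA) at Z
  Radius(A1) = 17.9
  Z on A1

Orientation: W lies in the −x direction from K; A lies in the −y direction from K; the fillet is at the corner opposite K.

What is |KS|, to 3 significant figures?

44.4

K is at the origin; KW is horizontal with |KW| = 51.7 and W on the −x side, so W = (-51.7, 0.00). KA is vertical with |KA| = 46.7 and A on the −y side, so A = (0.00, -46.7). The virtual corner opposite K is at (-51.7, -46.7). Since A1 is tangent to WE there, SE ⟂ WE and the tangent condition forces SZ to be normal to ZA, with radius 17.9, so the center S sits 17.9 in from both sides at S = (-33.8, -28.8). Then |KS| = |S − K| = 44.4.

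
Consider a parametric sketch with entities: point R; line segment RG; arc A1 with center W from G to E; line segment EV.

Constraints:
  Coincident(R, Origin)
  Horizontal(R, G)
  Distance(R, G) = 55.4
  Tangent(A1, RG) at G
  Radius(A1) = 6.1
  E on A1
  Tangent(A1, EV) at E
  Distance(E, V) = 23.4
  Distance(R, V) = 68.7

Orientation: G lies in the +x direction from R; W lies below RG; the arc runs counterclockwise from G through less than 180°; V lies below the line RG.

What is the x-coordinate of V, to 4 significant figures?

62.13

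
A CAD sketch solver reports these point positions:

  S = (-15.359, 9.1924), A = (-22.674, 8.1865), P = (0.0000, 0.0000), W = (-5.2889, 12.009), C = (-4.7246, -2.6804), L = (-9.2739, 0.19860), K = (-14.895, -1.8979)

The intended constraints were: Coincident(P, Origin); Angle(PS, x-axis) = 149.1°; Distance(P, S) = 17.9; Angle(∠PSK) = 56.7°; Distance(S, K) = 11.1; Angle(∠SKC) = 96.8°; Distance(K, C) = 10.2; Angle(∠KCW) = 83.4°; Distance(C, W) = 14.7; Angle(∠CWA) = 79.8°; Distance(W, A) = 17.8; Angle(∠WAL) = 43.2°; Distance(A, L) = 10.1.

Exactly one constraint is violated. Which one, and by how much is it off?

Distance(A, L) = 10.1 — off by 5.50.

P = (0.00, 0.00) ✓; PS at 149.1° ✓; |PS| = 17.90 ✓; ∠PSK = 56.70° ✓; |SK| = 11.10 ✓; ∠SKC = 96.80° ✓; |KC| = 10.20 ✓; ∠KCW = 83.40° ✓; |CW| = 14.70 ✓; ∠CWA = 79.80° ✓; |WA| = 17.80 ✓; ∠WAL = 43.20° ✓; |AL| = 15.60 ✗.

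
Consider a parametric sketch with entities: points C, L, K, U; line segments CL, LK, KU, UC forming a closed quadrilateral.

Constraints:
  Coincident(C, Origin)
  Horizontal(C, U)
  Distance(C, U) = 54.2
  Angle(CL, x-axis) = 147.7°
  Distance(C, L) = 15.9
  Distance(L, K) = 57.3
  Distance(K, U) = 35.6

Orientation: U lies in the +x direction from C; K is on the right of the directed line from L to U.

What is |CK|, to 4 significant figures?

41.53

Checks: |LK| = 57.30 ✓; |KU| = 35.60 ✓.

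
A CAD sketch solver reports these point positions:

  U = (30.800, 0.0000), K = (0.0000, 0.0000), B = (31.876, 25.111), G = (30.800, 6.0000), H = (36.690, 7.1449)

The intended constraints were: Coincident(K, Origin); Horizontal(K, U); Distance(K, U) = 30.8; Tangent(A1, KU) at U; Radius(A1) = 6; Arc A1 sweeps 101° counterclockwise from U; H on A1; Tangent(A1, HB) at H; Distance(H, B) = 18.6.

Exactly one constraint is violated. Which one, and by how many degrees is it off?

Tangent(A1, HB) at H — off by 4.00°.

K = (0.00, 0.00) ✓; K.y = 0.00, U.y = 0.00 ✓; |KU| = 30.80 ✓; ∠(GU, UK) = 90.00° ✓; |GU| = 6.000 ✓; bearing(G→H) − bearing(G→U) = 101.0° ✓; |GH| = 6.000 ✓; ∠(GH, HB) = 86.00° ✗; |HB| = 18.60 ✓.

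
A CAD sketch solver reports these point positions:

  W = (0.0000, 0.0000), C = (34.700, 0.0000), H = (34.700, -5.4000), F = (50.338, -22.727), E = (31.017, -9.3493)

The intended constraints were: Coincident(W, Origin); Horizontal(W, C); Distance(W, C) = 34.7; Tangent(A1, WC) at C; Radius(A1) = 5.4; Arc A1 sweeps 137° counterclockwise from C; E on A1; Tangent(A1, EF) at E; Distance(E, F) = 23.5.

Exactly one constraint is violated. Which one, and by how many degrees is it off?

Tangent(A1, EF) at E — off by 8.30°.

W = (0.00, 0.00) ✓; W.y = 0.00, C.y = 0.00 ✓; |WC| = 34.70 ✓; ∠(HC, CW) = 90.00° ✓; |HC| = 5.400 ✓; bearing(H→E) − bearing(H→C) = 137.0° ✓; |HE| = 5.400 ✓; ∠(HE, EF) = 81.70° ✗; |EF| = 23.50 ✓.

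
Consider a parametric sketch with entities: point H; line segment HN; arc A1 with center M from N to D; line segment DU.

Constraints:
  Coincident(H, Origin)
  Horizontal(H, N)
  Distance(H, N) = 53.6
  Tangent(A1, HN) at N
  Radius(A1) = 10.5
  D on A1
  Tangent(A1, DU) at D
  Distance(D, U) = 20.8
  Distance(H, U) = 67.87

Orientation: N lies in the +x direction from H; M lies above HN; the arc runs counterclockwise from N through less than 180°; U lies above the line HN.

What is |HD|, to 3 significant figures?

65.1

H is at the origin; HN is horizontal with |HN| = 53.6 and N on the +x side, so N = (53.6, 0.00). A1 meets HN tangentially, so MN is at right angles to HN, so M = N + (0, 10.5) = (53.6, 10.5). Since MD ⟂ DU (tangency), |MU| = √(10.5² + 20.8²) = 23.3 regardless of where D sits on A1. So U lies on both circle(H, 67.87) and circle(M, 23.3); the above-HN intersection is U = (59.2, 33.1). D is the foot of the tangent from U: D = (63.8, 12.8).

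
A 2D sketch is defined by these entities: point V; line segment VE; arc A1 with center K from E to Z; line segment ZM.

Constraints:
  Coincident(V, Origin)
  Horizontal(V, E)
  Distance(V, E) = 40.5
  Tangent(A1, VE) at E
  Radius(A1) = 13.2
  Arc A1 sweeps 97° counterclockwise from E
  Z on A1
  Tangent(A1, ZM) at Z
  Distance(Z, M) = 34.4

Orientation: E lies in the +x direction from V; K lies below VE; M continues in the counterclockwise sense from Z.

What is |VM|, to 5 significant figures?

58.261

V is at the origin; VE is horizontal with |VE| = 40.5 and E on the +x side, so E = (40.500, 0.0000). Tangency of A1 to VE means the radius KE is perpendicular to VE, so K = E + (0, -13.2) = (40.500, -13.200). On A1, E sits at bearing 90° from K; a 97° counterclockwise sweep puts Z at bearing 187°, so Z = K + 13.2·(cos 187°, sin 187°) = (27.398, -14.809). Since A1 is tangent to ZM there, KZ ⟂ ZM, so ZM runs along (−sin 187°, cos 187°); with |ZM| = 34.4, M = (31.591, -48.952). Then |VM| = |M − V| = 58.261.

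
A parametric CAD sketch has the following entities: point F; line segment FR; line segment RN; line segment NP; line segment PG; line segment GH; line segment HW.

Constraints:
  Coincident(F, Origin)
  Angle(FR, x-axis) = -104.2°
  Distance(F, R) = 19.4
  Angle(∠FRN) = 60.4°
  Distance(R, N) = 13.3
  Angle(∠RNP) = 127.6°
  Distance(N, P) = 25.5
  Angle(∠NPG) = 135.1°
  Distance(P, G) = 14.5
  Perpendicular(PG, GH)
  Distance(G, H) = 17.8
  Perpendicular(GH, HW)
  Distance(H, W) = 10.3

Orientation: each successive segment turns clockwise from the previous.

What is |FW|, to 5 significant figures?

5.3509

The perpendicularity gives GH at right angles to PG, so GH runs at -51.100°; with |GH| = 17.8, H = (10.858, 11.002). GH is perpendicular to HW, so HW runs at -141.10°; with |HW| = 10.3, W = (2.8420, 4.5338). Then |FW| = |W − F| = 5.3509.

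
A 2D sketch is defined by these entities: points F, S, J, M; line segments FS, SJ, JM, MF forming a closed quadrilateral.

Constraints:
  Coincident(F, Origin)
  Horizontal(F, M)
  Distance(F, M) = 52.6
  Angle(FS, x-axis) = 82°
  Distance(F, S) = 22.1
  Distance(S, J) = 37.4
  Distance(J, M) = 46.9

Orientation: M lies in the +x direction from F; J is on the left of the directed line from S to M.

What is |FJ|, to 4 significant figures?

54.79

F is at the origin; FM is horizontal with |FM| = 52.6 and M in +x, so M = (52.6, 0). FS runs at 82.0° with |FS| = 22.1, so S = (3.076, 21.88). J is determined by |SJ| = 37.4 and |JM| = 46.9 together: it lies at the intersection of circle(S, 37.4) and circle(M, 46.9). With |SM| = 54.14, the foot of the radical line on SM is 19.68 from S and the perpendicular offset is √(37.4² − 19.68²) = 31.81. Taking the left-of-SM solution: J = (33.93, 43.02).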